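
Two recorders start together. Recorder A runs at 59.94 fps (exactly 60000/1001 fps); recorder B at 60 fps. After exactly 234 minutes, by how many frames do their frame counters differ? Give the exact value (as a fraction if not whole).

234 min = 14040 s.
A emits 60000/1001 × 14040 = 64800000/77 frames; B emits 60 × 14040 = 842400.
Difference = 64800/77 frames (≈ 841.5584); B is ahead of A.

64800/77 frames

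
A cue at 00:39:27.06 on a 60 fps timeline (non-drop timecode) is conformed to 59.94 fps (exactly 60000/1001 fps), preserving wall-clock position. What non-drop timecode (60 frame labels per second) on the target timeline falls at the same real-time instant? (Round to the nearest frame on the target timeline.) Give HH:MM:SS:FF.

00:39:24:44

Source frame index: (0×3600 + 39×60 + 27) × 60 + 6 = 142026.
Real time: 142026 / (60) = 23671/10 s.
Target frame: (23671/10) × (60000/1001) = 142026000/1001 ≈ 141884.116 → 141884.
At 60 labels/s: frame 141884 → 00:39:24:44.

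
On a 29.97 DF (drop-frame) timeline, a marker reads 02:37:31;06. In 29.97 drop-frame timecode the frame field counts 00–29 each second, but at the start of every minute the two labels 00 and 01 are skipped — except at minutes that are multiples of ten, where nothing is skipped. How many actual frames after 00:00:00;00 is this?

283252

As if non-drop at 30 labels/s: (2 × 3600 + 37 × 60 + 31) × 30 + 6 = 283536.
Minute boundaries passed: 157; those not divisible by 10: 157 − 15 = 142; dropped labels = 2 × 142 = 284.
Actual frame index = 283536 − 284 = 283252.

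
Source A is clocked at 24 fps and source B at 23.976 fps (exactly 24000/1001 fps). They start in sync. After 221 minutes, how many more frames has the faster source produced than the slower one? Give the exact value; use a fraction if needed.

24480/77 frames

221 min = 13260 s.
A emits 24 × 13260 = 318240 frames; B emits 24000/1001 × 13260 = 24480000/77.
Difference = 24480/77 frames (≈ 317.9221); B is behind A.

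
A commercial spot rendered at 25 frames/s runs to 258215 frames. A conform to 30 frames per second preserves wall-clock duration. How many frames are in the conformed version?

Target frames = source frames × (target rate / source rate) = 258215 × (30)/(25) = 258215 × 6/5 = 309858.

309858 frames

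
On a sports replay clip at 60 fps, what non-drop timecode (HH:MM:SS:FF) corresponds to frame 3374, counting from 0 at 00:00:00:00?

00:00:56:14

3374 ÷ 60 = 56 full seconds, remainder 14 frames.
56 s = 0 h 0 min 56 s.
Timecode: 00:00:56:14.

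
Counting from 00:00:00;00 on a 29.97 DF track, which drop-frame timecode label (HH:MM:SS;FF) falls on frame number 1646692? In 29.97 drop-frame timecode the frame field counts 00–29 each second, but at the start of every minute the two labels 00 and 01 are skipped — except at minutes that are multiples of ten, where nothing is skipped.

Each 10-minute DF block holds 10 × 60 × 30 − 9 × 2 = 17982 frames. 1646692 ÷ 17982 → 91 full blocks, remainder 10330.
Within the partial block the first minute is 1800 frames and each further minute 1798, so 5 further minute boundaries passed. Total skipped labels = 18 × 91 + 2 × 5 = 1648.
Non-drop label index = 1646692 + 1648 = 1648340; at 30 labels/s that is 15:15:44:20, i.e. DF 15:15:44;20.

15:15:44;20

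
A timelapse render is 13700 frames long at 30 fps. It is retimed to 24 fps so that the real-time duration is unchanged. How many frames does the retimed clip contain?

Target frames = source frames × (target rate / source rate) = 13700 × (24)/(30) = 13700 × 4/5 = 10960.

10960 frames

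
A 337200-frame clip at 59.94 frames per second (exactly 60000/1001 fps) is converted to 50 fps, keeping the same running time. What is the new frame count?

281281 frames

Target frames = source frames × (target rate / source rate) = 337200 × (50)/(60000/1001) = 337200 × 1001/1200 = 281281.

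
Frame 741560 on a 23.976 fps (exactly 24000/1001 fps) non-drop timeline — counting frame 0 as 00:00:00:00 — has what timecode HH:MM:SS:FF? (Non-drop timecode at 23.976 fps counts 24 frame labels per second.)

741560 ÷ 24 = 30898 full seconds, remainder 8 frames.
30898 s = 8 h 34 min 58 s.
Timecode: 08:34:58:08.

08:34:58:08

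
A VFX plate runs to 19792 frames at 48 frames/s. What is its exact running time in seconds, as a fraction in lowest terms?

Running time = 19792 ÷ (48) = 19792 × 1/48 = 1237/3 s.

1237/3 seconds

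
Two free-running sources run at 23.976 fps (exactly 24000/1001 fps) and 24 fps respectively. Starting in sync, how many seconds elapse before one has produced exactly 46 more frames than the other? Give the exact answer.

The gap grows by |24 − 24000/1001| = 24/1001 frames per second.
Time for a 46-frame gap: 46 ÷ (24/1001) = 23023/12 s.

23023/12 seconds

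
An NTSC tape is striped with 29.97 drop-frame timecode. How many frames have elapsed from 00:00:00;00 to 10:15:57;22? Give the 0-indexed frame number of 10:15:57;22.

1107624

Complete 10-minute blocks: 61, each 17982 frames → 1096902.
Remaining 5 whole minutes in the current block: 1800 + 4 × 1798 = 8992 frames.
Within the current minute: 57 × 30 + 22 − 2 = 1730 (labels ;00/;01 skipped at this minute). Total = 1096902 + 8992 + 1730 = 1107624.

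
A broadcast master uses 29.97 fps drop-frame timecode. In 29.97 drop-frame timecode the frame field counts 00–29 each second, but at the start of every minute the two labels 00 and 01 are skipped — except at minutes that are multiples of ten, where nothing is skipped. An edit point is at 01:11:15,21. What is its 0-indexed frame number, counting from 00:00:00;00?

128143

Complete 10-minute blocks: 7, each 17982 frames → 125874.
Remaining 1 whole minute in the current block: 1800 + 0 × 1798 = 1800 frames.
Within the current minute: 15 × 30 + 21 − 2 = 469 (labels ;00/;01 skipped at this minute). Total = 125874 + 1800 + 469 = 128143.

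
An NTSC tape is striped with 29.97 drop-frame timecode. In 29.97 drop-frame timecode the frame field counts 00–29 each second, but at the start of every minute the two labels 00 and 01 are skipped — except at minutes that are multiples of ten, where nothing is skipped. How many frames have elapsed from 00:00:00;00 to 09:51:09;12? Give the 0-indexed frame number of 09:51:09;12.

1063018

Complete 10-minute blocks: 59, each 17982 frames → 1060938.
Remaining 1 whole minute in the current block: 1800 + 0 × 1798 = 1800 frames.
Within the current minute: 9 × 30 + 12 − 2 = 280 (labels ;00/;01 skipped at this minute). Total = 1060938 + 1800 + 280 = 1063018.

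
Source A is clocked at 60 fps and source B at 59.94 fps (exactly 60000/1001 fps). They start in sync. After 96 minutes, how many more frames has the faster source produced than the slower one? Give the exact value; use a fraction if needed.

345600/1001 frames

96 min = 5760 s.
A emits 60 × 5760 = 345600 frames; B emits 60000/1001 × 5760 = 345600000/1001.
Difference = 345600/1001 frames (≈ 345.2547); B is behind A.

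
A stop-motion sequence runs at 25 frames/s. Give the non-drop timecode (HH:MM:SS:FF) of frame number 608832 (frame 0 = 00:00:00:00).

06:45:53:07

608832 ÷ 25 = 24353 full seconds, remainder 7 frames.
24353 s = 6 h 45 min 53 s.
Timecode: 06:45:53:07.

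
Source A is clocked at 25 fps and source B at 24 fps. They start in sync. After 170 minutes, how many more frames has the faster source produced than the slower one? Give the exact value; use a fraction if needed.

10200 frames

170 min = 10200 s.
A emits 25 × 10200 = 255000 frames; B emits 24 × 10200 = 244800.
Difference = 10200 frames; B is behind A.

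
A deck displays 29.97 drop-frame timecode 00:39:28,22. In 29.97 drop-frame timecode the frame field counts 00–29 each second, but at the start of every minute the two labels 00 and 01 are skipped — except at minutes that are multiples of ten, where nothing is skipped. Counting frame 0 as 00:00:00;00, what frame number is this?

70990

Complete 10-minute blocks: 3, each 17982 frames → 53946.
Remaining 9 whole minutes in the current block: 1800 + 8 × 1798 = 16184 frames.
Within the current minute: 28 × 30 + 22 − 2 = 860 (labels ;00/;01 skipped at this minute). Total = 53946 + 16184 + 860 = 70990.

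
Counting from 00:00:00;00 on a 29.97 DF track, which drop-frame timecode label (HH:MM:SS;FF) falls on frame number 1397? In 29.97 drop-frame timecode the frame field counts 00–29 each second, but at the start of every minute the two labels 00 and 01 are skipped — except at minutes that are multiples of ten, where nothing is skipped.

Ten DF minutes hold 17982 frames, so frame 1397 lies in block 0 (frames 0–17981) with 1397 frames into that block.
The block's first minute is 1800 frames and the rest 1798 each; 1397 frames reaches minute 0, so 0 × 18 + 0 × 2 = 0 labels have been skipped so far.
Adding those back, label number 1397 + 0 = 1397 at 30 labels/s is 46 s + 17 f = 0 h 0 min 46 s frame 17, i.e. 00:00:46;17.

00:00:46;17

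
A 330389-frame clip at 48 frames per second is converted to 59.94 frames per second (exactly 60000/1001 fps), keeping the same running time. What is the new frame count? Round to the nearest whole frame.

Frames at target rate = 330389 × (60000/1001) / (48) = 412986250/1001 ≈ 412573.676.
Nearest whole frame: 412574.

412574 frames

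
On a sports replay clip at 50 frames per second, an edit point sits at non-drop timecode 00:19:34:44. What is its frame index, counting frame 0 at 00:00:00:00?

Total seconds to the label: (0 × 3600 + 19 × 60 + 34) = 1174.
Frame index = 1174 × 50 + 44 = 58744.

frame 58744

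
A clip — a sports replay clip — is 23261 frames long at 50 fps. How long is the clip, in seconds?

465.22 seconds

Running time = 23261 / (50) = 465.22 s.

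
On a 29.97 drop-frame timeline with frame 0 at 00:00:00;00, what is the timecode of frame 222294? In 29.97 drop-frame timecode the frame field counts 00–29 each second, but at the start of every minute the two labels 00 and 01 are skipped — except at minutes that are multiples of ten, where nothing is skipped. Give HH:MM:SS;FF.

02:03:37;06

Ten DF minutes hold 17982 frames, so frame 222294 lies in block 12 (frames 215784–233765) with 6510 frames into that block.
The block's first minute is 1800 frames and the rest 1798 each; 6510 frames reaches minute 3, so 12 × 18 + 3 × 2 = 222 labels have been skipped so far.
Adding those back, label number 222294 + 222 = 222516 at 30 labels/s is 7417 s + 6 f = 2 h 3 min 37 s frame 6, i.e. 02:03:37;06.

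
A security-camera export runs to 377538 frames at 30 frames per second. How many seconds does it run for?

12584.6 seconds

Running time = 377538 / (30) = 12584.6 s.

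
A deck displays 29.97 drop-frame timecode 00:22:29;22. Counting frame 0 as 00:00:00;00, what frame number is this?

40452

Complete 10-minute blocks: 2, each 17982 frames → 35964.
Remaining 2 whole minutes in the current block: 1800 + 1 × 1798 = 3598 frames.
Within the current minute: 29 × 30 + 22 − 2 = 890 (labels ;00/;01 skipped at this minute). Total = 35964 + 3598 + 890 = 40452.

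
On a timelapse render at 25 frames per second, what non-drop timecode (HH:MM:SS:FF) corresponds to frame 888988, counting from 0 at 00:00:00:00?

888988 ÷ 25 = 35559 full seconds, remainder 13 frames.
35559 s = 9 h 52 min 39 s.
Timecode: 09:52:39:13.

09:52:39:13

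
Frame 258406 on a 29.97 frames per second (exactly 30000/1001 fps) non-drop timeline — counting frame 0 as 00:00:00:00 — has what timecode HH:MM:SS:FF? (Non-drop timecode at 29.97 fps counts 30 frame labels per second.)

258406 ÷ 30 = 8613 full seconds, remainder 16 frames.
8613 s = 2 h 23 min 33 s.
Timecode: 02:23:33:16.

02:23:33:16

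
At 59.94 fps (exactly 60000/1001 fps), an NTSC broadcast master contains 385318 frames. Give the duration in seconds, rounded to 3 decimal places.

6428.389 seconds

Running time = 385318 × 1001/60000 = 192851659/30000 s ≈ 6428.389 s.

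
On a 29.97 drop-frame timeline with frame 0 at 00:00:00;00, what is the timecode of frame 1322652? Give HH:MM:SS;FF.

12:15:32;16

Each 10-minute DF block holds 10 × 60 × 30 − 9 × 2 = 17982 frames. 1322652 ÷ 17982 → 73 full blocks, remainder 9966.
Within the partial block the first minute is 1800 frames and each further minute 1798, so 5 further minute boundaries passed. Total skipped labels = 18 × 73 + 2 × 5 = 1324.
Non-drop label index = 1322652 + 1324 = 1323976; at 30 labels/s that is 12:15:32:16, i.e. DF 12:15:32;16.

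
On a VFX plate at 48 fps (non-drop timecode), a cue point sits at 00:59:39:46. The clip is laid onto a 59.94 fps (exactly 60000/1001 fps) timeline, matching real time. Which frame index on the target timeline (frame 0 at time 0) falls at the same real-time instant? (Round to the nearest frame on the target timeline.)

frame 214583

Source frame index: (0×3600 + 59×60 + 39) × 48 + 46 = 171838.
Real time: 171838 / (48) = 85919/24 s.
Target frame: (85919/24) × (60000/1001) = 214797500/1001 ≈ 214582.917 → 214583.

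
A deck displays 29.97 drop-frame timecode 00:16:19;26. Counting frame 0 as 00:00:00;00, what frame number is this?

As if non-drop at 30 labels/s: (0 × 3600 + 16 × 60 + 19) × 30 + 26 = 29396.
Minute boundaries passed: 16; those not divisible by 10: 16 − 1 = 15; dropped labels = 2 × 15 = 30.
Actual frame index = 29396 − 30 = 29366.

29366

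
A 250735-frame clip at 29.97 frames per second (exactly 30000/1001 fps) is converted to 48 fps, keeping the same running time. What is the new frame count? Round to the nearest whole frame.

401577 frames

Frames at target rate = 250735 × (48) / (30000/1001) = 50197147/125 ≈ 401577.176.
Nearest whole frame: 401577.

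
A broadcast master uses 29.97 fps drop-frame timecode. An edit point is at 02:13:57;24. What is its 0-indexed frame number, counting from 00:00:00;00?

240894

As if non-drop at 30 labels/s: (2 × 3600 + 13 × 60 + 57) × 30 + 24 = 241134.
Minute boundaries passed: 133; those not divisible by 10: 133 − 13 = 120; dropped labels = 2 × 120 = 240.
Actual frame index = 241134 − 240 = 240894.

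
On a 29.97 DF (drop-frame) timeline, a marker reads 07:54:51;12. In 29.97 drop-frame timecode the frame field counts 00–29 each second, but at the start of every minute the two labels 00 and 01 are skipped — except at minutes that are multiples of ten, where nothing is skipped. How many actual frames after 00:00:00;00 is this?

853888

Complete 10-minute blocks: 47, each 17982 frames → 845154.
Remaining 4 whole minutes in the current block: 1800 + 3 × 1798 = 7194 frames.
Within the current minute: 51 × 30 + 12 − 2 = 1540 (labels ;00/;01 skipped at this minute). Total = 845154 + 7194 + 1540 = 853888.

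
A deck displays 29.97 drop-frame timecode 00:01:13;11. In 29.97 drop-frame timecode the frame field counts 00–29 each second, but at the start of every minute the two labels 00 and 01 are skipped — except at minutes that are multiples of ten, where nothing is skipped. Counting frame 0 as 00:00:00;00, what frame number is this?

2199

As if non-drop at 30 labels/s: (0 × 3600 + 1 × 60 + 13) × 30 + 11 = 2201.
Minute boundaries passed: 1; those not divisible by 10: 1 − 0 = 1; dropped labels = 2 × 1 = 2.
Actual frame index = 2201 − 2 = 2199.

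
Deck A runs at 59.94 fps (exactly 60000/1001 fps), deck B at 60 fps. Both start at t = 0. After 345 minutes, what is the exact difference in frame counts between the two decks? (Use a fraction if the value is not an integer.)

345 min = 20700 s.
A emits 60000/1001 × 20700 = 1242000000/1001 frames; B emits 60 × 20700 = 1242000.
Difference = 1242000/1001 frames (≈ 1240.7592); B is ahead of A.

1242000/1001 frames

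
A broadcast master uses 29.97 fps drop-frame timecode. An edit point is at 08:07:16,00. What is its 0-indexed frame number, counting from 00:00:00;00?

As if non-drop at 30 labels/s: (8 × 3600 + 7 × 60 + 16) × 30 + 0 = 877080.
Minute boundaries passed: 487; those not divisible by 10: 487 − 48 = 439; dropped labels = 2 × 439 = 878.
Actual frame index = 877080 − 878 = 876202.

876202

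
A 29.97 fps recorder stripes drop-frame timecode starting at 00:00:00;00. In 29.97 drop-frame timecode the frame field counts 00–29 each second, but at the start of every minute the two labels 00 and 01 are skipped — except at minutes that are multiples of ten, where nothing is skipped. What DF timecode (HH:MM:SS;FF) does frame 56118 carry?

00:31:12;14

Ten DF minutes hold 17982 frames, so frame 56118 lies in block 3 (frames 53946–71927) with 2172 frames into that block.
The block's first minute is 1800 frames and the rest 1798 each; 2172 frames reaches minute 1, so 3 × 18 + 1 × 2 = 56 labels have been skipped so far.
Adding those back, label number 56118 + 56 = 56174 at 30 labels/s is 1872 s + 14 f = 0 h 31 min 12 s frame 14, i.e. 00:31:12;14.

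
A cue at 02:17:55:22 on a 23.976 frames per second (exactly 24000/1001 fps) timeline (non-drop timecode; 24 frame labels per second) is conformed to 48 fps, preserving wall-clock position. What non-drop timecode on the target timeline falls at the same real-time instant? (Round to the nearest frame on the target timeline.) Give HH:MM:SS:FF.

02:18:04:09

Source frame index: (2×3600 + 17×60 + 55) × 24 + 22 = 198622.
Real time: 198622 / (24000/1001) = 99410311/12000 s.
Target frame: (99410311/12000) × (48) = 99410311/250 ≈ 397641.244 → 397641.
At 48 labels/s: frame 397641 → 02:18:04:09.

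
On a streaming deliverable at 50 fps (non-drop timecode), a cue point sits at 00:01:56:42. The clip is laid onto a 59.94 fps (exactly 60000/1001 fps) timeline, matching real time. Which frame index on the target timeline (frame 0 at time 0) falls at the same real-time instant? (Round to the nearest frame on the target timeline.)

Source frame index: (0×3600 + 1×60 + 56) × 50 + 42 = 5842.
Real time: 5842 / (50) = 2921/25 s.
Target frame: (2921/25) × (60000/1001) = 7010400/1001 ≈ 7003.397 → 7003.

frame 7003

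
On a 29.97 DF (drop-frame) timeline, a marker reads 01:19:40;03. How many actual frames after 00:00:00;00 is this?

As if non-drop at 30 labels/s: (1 × 3600 + 19 × 60 + 40) × 30 + 3 = 143403.
Minute boundaries passed: 79; those not divisible by 10: 79 − 7 = 72; dropped labels = 2 × 72 = 144.
Actual frame index = 143403 − 144 = 143259.

143259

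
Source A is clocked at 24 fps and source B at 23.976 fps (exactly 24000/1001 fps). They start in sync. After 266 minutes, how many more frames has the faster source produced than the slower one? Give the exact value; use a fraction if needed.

266 min = 15960 s.
A emits 24 × 15960 = 383040 frames; B emits 24000/1001 × 15960 = 54720000/143.
Difference = 54720/143 frames (≈ 382.6573); B is behind A.

54720/143 frames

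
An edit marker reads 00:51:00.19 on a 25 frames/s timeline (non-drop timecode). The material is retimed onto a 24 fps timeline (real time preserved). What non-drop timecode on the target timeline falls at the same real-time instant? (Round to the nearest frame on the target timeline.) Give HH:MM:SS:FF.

00:51:00:18

Source frame index: (0×3600 + 51×60 + 0) × 25 + 19 = 76519.
Real time: 76519 / (25) = 76519/25 s.
Target frame: (76519/25) × (24) = 1836456/25 ≈ 73458.240 → 73458.
At 24 labels/s: frame 73458 → 00:51:00:18.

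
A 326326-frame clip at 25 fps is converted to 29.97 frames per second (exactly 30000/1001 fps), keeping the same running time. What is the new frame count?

391200 frames

Target frames = source frames × (target rate / source rate) = 326326 × (30000/1001)/(25) = 326326 × 1200/1001 = 391200.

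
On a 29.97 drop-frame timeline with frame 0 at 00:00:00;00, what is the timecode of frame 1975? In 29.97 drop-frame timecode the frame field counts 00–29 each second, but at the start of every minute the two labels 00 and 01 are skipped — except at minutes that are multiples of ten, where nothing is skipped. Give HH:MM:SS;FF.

00:01:05;27

Each 10-minute DF block holds 10 × 60 × 30 − 9 × 2 = 17982 frames. 1975 ÷ 17982 → 0 full blocks, remainder 1975.
Within the partial block the first minute is 1800 frames and each further minute 1798, so 1 further minute boundary passed. Total skipped labels = 18 × 0 + 2 × 1 = 2.
Non-drop label index = 1975 + 2 = 1977; at 30 labels/s that is 00:01:05:27, i.e. DF 00:01:05;27.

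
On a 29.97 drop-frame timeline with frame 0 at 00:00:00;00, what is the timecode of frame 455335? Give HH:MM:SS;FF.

Each 10-minute DF block holds 10 × 60 × 30 − 9 × 2 = 17982 frames. 455335 ÷ 17982 → 25 full blocks, remainder 5785.
Within the partial block the first minute is 1800 frames and each further minute 1798, so 3 further minute boundaries passed. Total skipped labels = 18 × 25 + 2 × 3 = 456.
Non-drop label index = 455335 + 456 = 455791; at 30 labels/s that is 04:13:13:01, i.e. DF 04:13:13;01.

04:13:13;01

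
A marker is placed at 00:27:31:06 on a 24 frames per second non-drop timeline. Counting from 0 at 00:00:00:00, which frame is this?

frame 39630

Total seconds to the label: (0 × 3600 + 27 × 60 + 31) = 1651.
Frame index = 1651 × 24 + 6 = 39630.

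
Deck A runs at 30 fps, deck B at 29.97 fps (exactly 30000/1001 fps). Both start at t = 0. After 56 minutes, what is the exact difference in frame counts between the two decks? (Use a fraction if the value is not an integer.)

56 min = 3360 s.
A emits 30 × 3360 = 100800 frames; B emits 30000/1001 × 3360 = 14400000/143.
Difference = 14400/143 frames (≈ 100.6993); B is behind A.

14400/143 frames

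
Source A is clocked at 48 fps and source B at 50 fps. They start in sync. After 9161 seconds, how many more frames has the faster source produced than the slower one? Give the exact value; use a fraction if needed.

18322 frames

A emits 48 × 9161 = 439728 frames; B emits 50 × 9161 = 458050.
Difference = 18322 frames; B is ahead of A.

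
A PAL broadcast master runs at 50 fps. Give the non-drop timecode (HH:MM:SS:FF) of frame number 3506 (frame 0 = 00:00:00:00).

00:01:10:06

3506 ÷ 50 = 70 full seconds, remainder 6 frames.
70 s = 0 h 1 min 10 s.
Timecode: 00:01:10:06.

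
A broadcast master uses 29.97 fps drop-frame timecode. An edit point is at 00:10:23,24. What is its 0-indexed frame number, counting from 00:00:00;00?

18696

As if non-drop at 30 labels/s: (0 × 3600 + 10 × 60 + 23) × 30 + 24 = 18714.
Minute boundaries passed: 10; those not divisible by 10: 10 − 1 = 9; dropped labels = 2 × 9 = 18.
Actual frame index = 18714 − 18 = 18696.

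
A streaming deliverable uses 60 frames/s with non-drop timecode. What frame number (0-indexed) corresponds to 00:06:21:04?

frame 22864

Total seconds to the label: (0 × 3600 + 6 × 60 + 21) = 381.
Frame index = 381 × 60 + 4 = 22864.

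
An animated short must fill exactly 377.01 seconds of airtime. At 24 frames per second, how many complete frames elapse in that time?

9048 frames

Frames = 377.01 × 24 = 226206/25 ≈ 9048.2400.
Complete frames: 9048.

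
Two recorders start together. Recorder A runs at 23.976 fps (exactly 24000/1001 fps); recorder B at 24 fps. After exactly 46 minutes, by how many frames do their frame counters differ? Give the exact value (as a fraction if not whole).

46 min = 2760 s.
A emits 24000/1001 × 2760 = 66240000/1001 frames; B emits 24 × 2760 = 66240.
Difference = 66240/1001 frames (≈ 66.1738); B is ahead of A.

66240/1001 frames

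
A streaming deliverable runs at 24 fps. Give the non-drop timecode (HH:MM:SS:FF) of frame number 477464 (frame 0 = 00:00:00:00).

05:31:34:08

477464 ÷ 24 = 19894 full seconds, remainder 8 frames.
19894 s = 5 h 31 min 34 s.
Timecode: 05:31:34:08.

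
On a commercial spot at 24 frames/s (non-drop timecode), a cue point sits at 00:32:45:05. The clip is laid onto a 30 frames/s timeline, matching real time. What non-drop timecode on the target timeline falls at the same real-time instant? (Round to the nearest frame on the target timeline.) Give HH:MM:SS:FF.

Source frame index: (0×3600 + 32×60 + 45) × 24 + 5 = 47165.
Real time: 47165 / (24) = 47165/24 s.
Target frame: (47165/24) × (30) = 235825/4 ≈ 58956.250 → 58956.
At 30 labels/s: frame 58956 → 00:32:45:06.

00:32:45:06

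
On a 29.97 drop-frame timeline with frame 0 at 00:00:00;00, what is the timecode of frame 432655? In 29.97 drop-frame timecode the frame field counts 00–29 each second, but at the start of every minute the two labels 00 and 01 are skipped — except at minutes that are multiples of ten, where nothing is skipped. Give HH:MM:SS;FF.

04:00:36;07

Each 10-minute DF block holds 10 × 60 × 30 − 9 × 2 = 17982 frames. 432655 ÷ 17982 → 24 full blocks, remainder 1087.
Within the partial block the first minute is 1800 frames and each further minute 1798, so 0 further minute boundaries passed. Total skipped labels = 18 × 24 + 2 × 0 = 432.
Non-drop label index = 432655 + 432 = 433087; at 30 labels/s that is 04:00:36:07, i.e. DF 04:00:36;07.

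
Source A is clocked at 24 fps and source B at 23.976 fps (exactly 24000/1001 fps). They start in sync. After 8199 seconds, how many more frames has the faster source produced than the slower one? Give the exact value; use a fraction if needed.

A emits 24 × 8199 = 196776 frames; B emits 24000/1001 × 8199 = 196776000/1001.
Difference = 196776/1001 frames (≈ 196.5794); B is behind A.

196776/1001 frames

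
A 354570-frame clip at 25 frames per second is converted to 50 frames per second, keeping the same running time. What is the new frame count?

Target frames = source frames × (target rate / source rate) = 354570 × (50)/(25) = 354570 × 2 = 709140.

709140 frames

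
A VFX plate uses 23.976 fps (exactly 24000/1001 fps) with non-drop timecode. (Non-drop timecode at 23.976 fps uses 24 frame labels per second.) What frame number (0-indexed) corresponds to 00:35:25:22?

frame 51022

Total seconds to the label: (0 × 3600 + 35 × 60 + 25) = 2125.
Frame index = 2125 × 24 + 22 = 51022.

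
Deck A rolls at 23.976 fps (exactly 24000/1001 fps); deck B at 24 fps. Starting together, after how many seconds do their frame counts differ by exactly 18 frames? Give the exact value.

750.75 seconds

The gap grows by |24 − 24000/1001| = 24/1001 frames per second.
Time for a 18-frame gap: 18 ÷ (24/1001) = 750.75 s.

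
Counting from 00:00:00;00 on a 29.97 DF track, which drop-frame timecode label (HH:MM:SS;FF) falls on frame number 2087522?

Each 10-minute DF block holds 10 × 60 × 30 − 9 × 2 = 17982 frames. 2087522 ÷ 17982 → 116 full blocks, remainder 1610.
Within the partial block the first minute is 1800 frames and each further minute 1798, so 0 further minute boundaries passed. Total skipped labels = 18 × 116 + 2 × 0 = 2088.
Non-drop label index = 2087522 + 2088 = 2089610; at 30 labels/s that is 19:20:53:20, i.e. DF 19:20:53;20.

19:20:53;20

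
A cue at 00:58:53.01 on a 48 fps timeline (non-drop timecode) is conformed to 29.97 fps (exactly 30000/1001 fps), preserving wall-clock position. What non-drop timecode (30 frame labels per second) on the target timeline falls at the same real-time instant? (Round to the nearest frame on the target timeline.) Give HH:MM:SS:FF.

00:58:49:15

Source frame index: (0×3600 + 58×60 + 53) × 48 + 1 = 169585.
Real time: 169585 / (48) = 169585/48 s.
Target frame: (169585/48) × (30000/1001) = 8153125/77 ≈ 105884.740 → 105885.
At 30 labels/s: frame 105885 → 00:58:49:15.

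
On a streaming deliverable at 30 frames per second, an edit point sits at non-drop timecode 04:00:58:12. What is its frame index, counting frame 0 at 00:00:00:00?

433752

Total seconds to the label: (4 × 3600 + 0 × 60 + 58) = 14458.
Frame index = 14458 × 30 + 12 = 433752.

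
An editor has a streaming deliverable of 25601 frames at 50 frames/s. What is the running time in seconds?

Running time = 25601 / (50) = 512.02 s.

512.02 seconds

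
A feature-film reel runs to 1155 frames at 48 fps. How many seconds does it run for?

Running time = 1155 / (48) = 24.0625 s.

24.0625 seconds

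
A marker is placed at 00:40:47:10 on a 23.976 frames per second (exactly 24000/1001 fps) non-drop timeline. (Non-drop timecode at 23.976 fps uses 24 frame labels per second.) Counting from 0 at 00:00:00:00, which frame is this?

58738

Total seconds to the label: (0 × 3600 + 40 × 60 + 47) = 2447.
Frame index = 2447 × 24 + 10 = 58738.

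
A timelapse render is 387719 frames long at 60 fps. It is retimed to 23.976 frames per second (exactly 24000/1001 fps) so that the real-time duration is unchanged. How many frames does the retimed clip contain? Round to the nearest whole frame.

154933 frames

Frames at target rate = 387719 × (24000/1001) / (60) = 155087600/1001 ≈ 154932.667.
Nearest whole frame: 154933.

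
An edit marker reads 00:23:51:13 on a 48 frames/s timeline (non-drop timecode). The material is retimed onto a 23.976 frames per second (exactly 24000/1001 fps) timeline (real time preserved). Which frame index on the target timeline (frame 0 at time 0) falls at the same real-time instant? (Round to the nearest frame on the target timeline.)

frame 34316

Source frame index: (0×3600 + 23×60 + 51) × 48 + 13 = 68701.
Real time: 68701 / (48) = 68701/48 s.
Target frame: (68701/48) × (24000/1001) = 34350500/1001 ≈ 34316.184 → 34316.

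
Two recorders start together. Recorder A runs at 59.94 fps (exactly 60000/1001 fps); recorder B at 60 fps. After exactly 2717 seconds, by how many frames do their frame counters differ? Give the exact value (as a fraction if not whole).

A emits 60000/1001 × 2717 = 1140000/7 frames; B emits 60 × 2717 = 163020.
Difference = 1140/7 frames (≈ 162.8571); B is ahead of A.

1140/7 frames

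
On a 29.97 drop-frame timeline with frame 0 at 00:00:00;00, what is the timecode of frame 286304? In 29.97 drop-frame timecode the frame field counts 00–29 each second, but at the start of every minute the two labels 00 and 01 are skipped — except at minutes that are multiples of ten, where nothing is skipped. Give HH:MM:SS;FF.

Each 10-minute DF block holds 10 × 60 × 30 − 9 × 2 = 17982 frames. 286304 ÷ 17982 → 15 full blocks, remainder 16574.
Within the partial block the first minute is 1800 frames and each further minute 1798, so 9 further minute boundaries passed. Total skipped labels = 18 × 15 + 2 × 9 = 288.
Non-drop label index = 286304 + 288 = 286592; at 30 labels/s that is 02:39:13:02, i.e. DF 02:39:13;02.

02:39:13;02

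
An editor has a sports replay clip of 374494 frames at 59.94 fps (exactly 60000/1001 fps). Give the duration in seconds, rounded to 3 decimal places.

6247.808 seconds

Running time = 374494 × 1001/60000 = 187434247/30000 s ≈ 6247.808 s.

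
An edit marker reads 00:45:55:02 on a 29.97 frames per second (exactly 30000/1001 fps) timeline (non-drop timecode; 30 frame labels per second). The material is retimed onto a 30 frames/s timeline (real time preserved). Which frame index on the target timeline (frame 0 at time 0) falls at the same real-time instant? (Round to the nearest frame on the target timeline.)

frame 82735

Source frame index: (0×3600 + 45×60 + 55) × 30 + 2 = 82652.
Real time: 82652 / (30000/1001) = 20683663/7500 s.
Target frame: (20683663/7500) × (30) = 20683663/250 ≈ 82734.652 → 82735.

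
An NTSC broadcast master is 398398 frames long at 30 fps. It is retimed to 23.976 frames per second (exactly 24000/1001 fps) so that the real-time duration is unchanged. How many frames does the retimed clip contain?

318400 frames

Target frames = source frames × (target rate / source rate) = 398398 × (24000/1001)/(30) = 398398 × 800/1001 = 318400.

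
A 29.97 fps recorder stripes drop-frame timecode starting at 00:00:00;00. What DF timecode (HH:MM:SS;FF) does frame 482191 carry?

Each 10-minute DF block holds 10 × 60 × 30 − 9 × 2 = 17982 frames. 482191 ÷ 17982 → 26 full blocks, remainder 14659.
Within the partial block the first minute is 1800 frames and each further minute 1798, so 8 further minute boundaries passed. Total skipped labels = 18 × 26 + 2 × 8 = 484.
Non-drop label index = 482191 + 484 = 482675; at 30 labels/s that is 04:28:09:05, i.e. DF 04:28:09;05.

04:28:09;05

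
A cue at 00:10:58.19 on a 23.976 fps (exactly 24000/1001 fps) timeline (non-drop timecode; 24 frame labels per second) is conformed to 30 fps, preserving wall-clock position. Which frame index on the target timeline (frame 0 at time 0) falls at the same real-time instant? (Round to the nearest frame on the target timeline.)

Source frame index: (0×3600 + 10×60 + 58) × 24 + 19 = 15811.
Real time: 15811 / (24000/1001) = 15826811/24000 s.
Target frame: (15826811/24000) × (30) = 15826811/800 ≈ 19783.514 → 19784.

frame 19784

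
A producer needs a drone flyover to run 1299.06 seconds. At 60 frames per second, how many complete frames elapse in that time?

Frames = 1299.06 × 60 = 389718/5 ≈ 77943.6000.
Complete frames: 77943.

77943 frames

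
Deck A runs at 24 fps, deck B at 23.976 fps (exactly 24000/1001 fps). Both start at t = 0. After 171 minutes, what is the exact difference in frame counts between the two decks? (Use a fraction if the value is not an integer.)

171 min = 10260 s.
A emits 24 × 10260 = 246240 frames; B emits 24000/1001 × 10260 = 246240000/1001.
Difference = 246240/1001 frames (≈ 245.9940); B is behind A.

246240/1001 frames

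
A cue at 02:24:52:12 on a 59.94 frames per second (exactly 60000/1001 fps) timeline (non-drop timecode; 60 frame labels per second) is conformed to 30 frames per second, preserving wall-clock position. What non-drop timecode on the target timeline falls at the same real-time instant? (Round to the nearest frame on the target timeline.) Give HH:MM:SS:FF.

Source frame index: (2×3600 + 24×60 + 52) × 60 + 12 = 521532.
Real time: 521532 / (60000/1001) = 43504461/5000 s.
Target frame: (43504461/5000) × (30) = 130513383/500 ≈ 261026.766 → 261027.
At 30 labels/s: frame 261027 → 02:25:00:27.

02:25:00:27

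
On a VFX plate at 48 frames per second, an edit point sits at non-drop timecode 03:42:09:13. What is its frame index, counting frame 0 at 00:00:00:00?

Total seconds to the label: (3 × 3600 + 42 × 60 + 9) = 13329.
Frame index = 13329 × 48 + 13 = 639805.

frame 639805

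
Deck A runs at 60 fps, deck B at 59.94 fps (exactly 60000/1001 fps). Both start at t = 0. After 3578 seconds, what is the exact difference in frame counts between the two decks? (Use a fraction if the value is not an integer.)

A emits 60 × 3578 = 214680 frames; B emits 60000/1001 × 3578 = 214680000/1001.
Difference = 214680/1001 frames (≈ 214.4655); B is behind A.

214680/1001 frames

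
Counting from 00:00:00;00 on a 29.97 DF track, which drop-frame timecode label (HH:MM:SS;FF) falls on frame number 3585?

Ten DF minutes hold 17982 frames, so frame 3585 lies in block 0 (frames 0–17981) with 3585 frames into that block.
The block's first minute is 1800 frames and the rest 1798 each; 3585 frames reaches minute 1, so 0 × 18 + 1 × 2 = 2 labels have been skipped so far.
Adding those back, label number 3585 + 2 = 3587 at 30 labels/s is 119 s + 17 f = 0 h 1 min 59 s frame 17, i.e. 00:01:59;17.

00:01:59;17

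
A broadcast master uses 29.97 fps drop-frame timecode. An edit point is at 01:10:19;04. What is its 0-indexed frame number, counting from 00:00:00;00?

Complete 10-minute blocks: 7, each 17982 frames → 125874.
Remaining 0 whole minutes in the current block: 0 frames.
Within the current minute: 19 × 30 + 4 = 574. Total = 125874 + 0 + 574 = 126448.

126448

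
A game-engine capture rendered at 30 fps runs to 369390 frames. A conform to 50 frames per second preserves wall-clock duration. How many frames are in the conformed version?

Target frames = source frames × (target rate / source rate) = 369390 × (50)/(30) = 369390 × 5/3 = 615650.

615650 frames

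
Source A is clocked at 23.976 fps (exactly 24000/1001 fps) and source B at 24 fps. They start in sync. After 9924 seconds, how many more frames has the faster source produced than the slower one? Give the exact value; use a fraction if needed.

238176/1001 frames

A emits 24000/1001 × 9924 = 238176000/1001 frames; B emits 24 × 9924 = 238176.
Difference = 238176/1001 frames (≈ 237.9381); B is ahead of A.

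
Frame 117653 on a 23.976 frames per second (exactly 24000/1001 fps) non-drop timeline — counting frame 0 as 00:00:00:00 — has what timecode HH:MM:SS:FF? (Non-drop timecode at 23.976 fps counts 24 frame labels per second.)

117653 ÷ 24 = 4902 full seconds, remainder 5 frames.
4902 s = 1 h 21 min 42 s.
Timecode: 01:21:42:05.

01:21:42:05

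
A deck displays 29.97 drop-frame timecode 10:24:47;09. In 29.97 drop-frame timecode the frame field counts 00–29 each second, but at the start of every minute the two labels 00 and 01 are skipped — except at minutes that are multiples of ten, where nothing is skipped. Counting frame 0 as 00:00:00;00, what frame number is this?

Complete 10-minute blocks: 62, each 17982 frames → 1114884.
Remaining 4 whole minutes in the current block: 1800 + 3 × 1798 = 7194 frames.
Within the current minute: 47 × 30 + 9 − 2 = 1417 (labels ;00/;01 skipped at this minute). Total = 1114884 + 7194 + 1417 = 1123495.

1123495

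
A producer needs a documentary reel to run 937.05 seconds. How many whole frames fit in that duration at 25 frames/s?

23426 frames

Frames = 937.05 × 25 = 93705/4 ≈ 23426.2500.
Complete frames: 23426.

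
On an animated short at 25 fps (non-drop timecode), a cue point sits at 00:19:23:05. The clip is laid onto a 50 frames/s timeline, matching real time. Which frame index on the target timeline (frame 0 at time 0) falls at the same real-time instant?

Source frame index: (0×3600 + 19×60 + 23) × 25 + 5 = 29080.
Real time: 29080 / (25) = 5816/5 s.
Target frame: (5816/5) × (50) = 58160.

frame 58160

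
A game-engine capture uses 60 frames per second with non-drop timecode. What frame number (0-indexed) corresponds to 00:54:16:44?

Total seconds to the label: (0 × 3600 + 54 × 60 + 16) = 3256.
Frame index = 3256 × 60 + 44 = 195404.

195404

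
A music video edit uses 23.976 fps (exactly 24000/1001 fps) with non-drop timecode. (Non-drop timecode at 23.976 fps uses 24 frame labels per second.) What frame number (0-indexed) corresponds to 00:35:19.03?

50859

Total seconds to the label: (0 × 3600 + 35 × 60 + 19) = 2119.
Frame index = 2119 × 24 + 3 = 50859.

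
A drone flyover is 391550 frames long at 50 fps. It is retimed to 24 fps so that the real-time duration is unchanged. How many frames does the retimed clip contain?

Target frames = source frames × (target rate / source rate) = 391550 × (24)/(50) = 391550 × 12/25 = 187944.

187944 frames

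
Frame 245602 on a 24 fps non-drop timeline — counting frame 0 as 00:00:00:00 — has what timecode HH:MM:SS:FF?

02:50:33:10

245602 ÷ 24 = 10233 full seconds, remainder 10 frames.
10233 s = 2 h 50 min 33 s.
Timecode: 02:50:33:10.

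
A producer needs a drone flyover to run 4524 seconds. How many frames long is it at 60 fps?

Frames = 4524 × 60 = 271440.

271440 frames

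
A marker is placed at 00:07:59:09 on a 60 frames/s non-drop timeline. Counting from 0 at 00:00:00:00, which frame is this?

Total seconds to the label: (0 × 3600 + 7 × 60 + 59) = 479.
Frame index = 479 × 60 + 9 = 28749.

28749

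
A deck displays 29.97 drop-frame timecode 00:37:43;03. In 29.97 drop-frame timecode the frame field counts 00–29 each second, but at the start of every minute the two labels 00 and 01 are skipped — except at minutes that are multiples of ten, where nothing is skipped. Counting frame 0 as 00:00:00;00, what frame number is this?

Complete 10-minute blocks: 3, each 17982 frames → 53946.
Remaining 7 whole minutes in the current block: 1800 + 6 × 1798 = 12588 frames.
Within the current minute: 43 × 30 + 3 − 2 = 1291 (labels ;00/;01 skipped at this minute). Total = 53946 + 12588 + 1291 = 67825.

67825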